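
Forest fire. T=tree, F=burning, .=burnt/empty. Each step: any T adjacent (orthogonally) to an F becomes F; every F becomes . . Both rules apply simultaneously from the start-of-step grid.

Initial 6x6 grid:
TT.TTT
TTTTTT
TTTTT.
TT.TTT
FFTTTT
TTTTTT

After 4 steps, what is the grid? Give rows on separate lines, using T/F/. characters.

Step 1: 5 trees catch fire, 2 burn out
  TT.TTT
  TTTTTT
  TTTTT.
  FF.TTT
  ..FTTT
  FFTTTT
Step 2: 4 trees catch fire, 5 burn out
  TT.TTT
  TTTTTT
  FFTTT.
  ...TTT
  ...FTT
  ..FTTT
Step 3: 6 trees catch fire, 4 burn out
  TT.TTT
  FFTTTT
  ..FTT.
  ...FTT
  ....FT
  ...FTT
Step 4: 7 trees catch fire, 6 burn out
  FF.TTT
  ..FTTT
  ...FT.
  ....FT
  .....F
  ....FT

FF.TTT
..FTTT
...FT.
....FT
.....F
....FT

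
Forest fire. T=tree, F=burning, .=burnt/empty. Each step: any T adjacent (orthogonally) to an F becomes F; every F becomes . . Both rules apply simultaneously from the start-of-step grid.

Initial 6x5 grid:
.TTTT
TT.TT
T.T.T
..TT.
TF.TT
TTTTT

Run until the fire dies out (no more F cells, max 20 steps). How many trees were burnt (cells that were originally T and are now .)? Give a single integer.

Step 1: +2 fires, +1 burnt (F count now 2)
Step 2: +2 fires, +2 burnt (F count now 2)
Step 3: +1 fires, +2 burnt (F count now 1)
Step 4: +2 fires, +1 burnt (F count now 2)
Step 5: +2 fires, +2 burnt (F count now 2)
Step 6: +1 fires, +2 burnt (F count now 1)
Step 7: +1 fires, +1 burnt (F count now 1)
Step 8: +0 fires, +1 burnt (F count now 0)
Fire out after step 8
Initially T: 21, now '.': 20
Total burnt (originally-T cells now '.'): 11

Answer: 11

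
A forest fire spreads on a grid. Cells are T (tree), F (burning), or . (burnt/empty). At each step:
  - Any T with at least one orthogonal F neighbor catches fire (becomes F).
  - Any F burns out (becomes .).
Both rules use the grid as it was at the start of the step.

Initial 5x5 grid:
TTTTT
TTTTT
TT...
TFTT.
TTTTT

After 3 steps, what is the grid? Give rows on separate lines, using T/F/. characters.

Step 1: 4 trees catch fire, 1 burn out
  TTTTT
  TTTTT
  TF...
  F.FT.
  TFTTT
Step 2: 5 trees catch fire, 4 burn out
  TTTTT
  TFTTT
  F....
  ...F.
  F.FTT
Step 3: 4 trees catch fire, 5 burn out
  TFTTT
  F.FTT
  .....
  .....
  ...FT

TFTTT
F.FTT
.....
.....
...FT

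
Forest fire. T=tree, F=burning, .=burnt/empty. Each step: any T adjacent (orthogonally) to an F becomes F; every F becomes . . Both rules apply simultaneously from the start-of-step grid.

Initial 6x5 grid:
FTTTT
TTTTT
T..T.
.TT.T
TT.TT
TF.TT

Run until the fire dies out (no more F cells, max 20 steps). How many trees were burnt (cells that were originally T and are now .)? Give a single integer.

Step 1: +4 fires, +2 burnt (F count now 4)
Step 2: +5 fires, +4 burnt (F count now 5)
Step 3: +3 fires, +5 burnt (F count now 3)
Step 4: +2 fires, +3 burnt (F count now 2)
Step 5: +2 fires, +2 burnt (F count now 2)
Step 6: +0 fires, +2 burnt (F count now 0)
Fire out after step 6
Initially T: 21, now '.': 25
Total burnt (originally-T cells now '.'): 16

Answer: 16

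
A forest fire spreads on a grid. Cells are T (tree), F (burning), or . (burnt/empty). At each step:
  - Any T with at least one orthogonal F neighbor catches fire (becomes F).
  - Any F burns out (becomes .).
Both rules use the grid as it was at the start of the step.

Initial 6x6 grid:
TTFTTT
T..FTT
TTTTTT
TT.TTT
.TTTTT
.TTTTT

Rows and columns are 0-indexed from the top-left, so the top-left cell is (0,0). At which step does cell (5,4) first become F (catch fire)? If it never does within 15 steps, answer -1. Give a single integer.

Step 1: cell (5,4)='T' (+4 fires, +2 burnt)
Step 2: cell (5,4)='T' (+6 fires, +4 burnt)
Step 3: cell (5,4)='T' (+6 fires, +6 burnt)
Step 4: cell (5,4)='T' (+6 fires, +6 burnt)
Step 5: cell (5,4)='F' (+5 fires, +6 burnt)
  -> target ignites at step 5
Step 6: cell (5,4)='.' (+2 fires, +5 burnt)
Step 7: cell (5,4)='.' (+0 fires, +2 burnt)
  fire out at step 7

5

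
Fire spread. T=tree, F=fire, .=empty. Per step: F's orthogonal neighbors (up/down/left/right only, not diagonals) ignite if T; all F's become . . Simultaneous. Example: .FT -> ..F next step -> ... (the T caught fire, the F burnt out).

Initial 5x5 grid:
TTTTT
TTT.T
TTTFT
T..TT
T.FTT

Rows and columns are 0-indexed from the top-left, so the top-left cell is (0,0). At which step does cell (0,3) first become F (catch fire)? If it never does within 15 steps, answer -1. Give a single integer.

Step 1: cell (0,3)='T' (+4 fires, +2 burnt)
Step 2: cell (0,3)='T' (+5 fires, +4 burnt)
Step 3: cell (0,3)='T' (+4 fires, +5 burnt)
Step 4: cell (0,3)='F' (+4 fires, +4 burnt)
  -> target ignites at step 4
Step 5: cell (0,3)='.' (+2 fires, +4 burnt)
Step 6: cell (0,3)='.' (+0 fires, +2 burnt)
  fire out at step 6

4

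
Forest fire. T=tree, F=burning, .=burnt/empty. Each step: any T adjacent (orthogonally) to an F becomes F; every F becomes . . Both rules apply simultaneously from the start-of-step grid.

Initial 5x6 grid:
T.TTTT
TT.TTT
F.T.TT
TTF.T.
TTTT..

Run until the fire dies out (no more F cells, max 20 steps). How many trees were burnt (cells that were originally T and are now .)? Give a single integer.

Answer: 10

Derivation:
Step 1: +5 fires, +2 burnt (F count now 5)
Step 2: +5 fires, +5 burnt (F count now 5)
Step 3: +0 fires, +5 burnt (F count now 0)
Fire out after step 3
Initially T: 20, now '.': 20
Total burnt (originally-T cells now '.'): 10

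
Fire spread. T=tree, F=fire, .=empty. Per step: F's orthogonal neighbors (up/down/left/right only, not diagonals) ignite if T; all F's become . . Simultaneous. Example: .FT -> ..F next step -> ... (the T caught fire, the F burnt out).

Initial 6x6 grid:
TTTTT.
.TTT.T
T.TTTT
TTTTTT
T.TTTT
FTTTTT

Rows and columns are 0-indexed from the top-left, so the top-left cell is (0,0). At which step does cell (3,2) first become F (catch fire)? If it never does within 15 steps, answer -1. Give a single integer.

Step 1: cell (3,2)='T' (+2 fires, +1 burnt)
Step 2: cell (3,2)='T' (+2 fires, +2 burnt)
Step 3: cell (3,2)='T' (+4 fires, +2 burnt)
Step 4: cell (3,2)='F' (+3 fires, +4 burnt)
  -> target ignites at step 4
Step 5: cell (3,2)='.' (+4 fires, +3 burnt)
Step 6: cell (3,2)='.' (+4 fires, +4 burnt)
Step 7: cell (3,2)='.' (+5 fires, +4 burnt)
Step 8: cell (3,2)='.' (+3 fires, +5 burnt)
Step 9: cell (3,2)='.' (+3 fires, +3 burnt)
Step 10: cell (3,2)='.' (+0 fires, +3 burnt)
  fire out at step 10

4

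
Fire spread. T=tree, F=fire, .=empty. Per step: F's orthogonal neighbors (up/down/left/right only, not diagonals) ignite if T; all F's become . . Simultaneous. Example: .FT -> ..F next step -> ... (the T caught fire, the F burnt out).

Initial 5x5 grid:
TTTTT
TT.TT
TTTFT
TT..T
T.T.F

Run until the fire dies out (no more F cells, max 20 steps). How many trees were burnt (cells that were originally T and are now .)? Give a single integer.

Step 1: +4 fires, +2 burnt (F count now 4)
Step 2: +3 fires, +4 burnt (F count now 3)
Step 3: +5 fires, +3 burnt (F count now 5)
Step 4: +3 fires, +5 burnt (F count now 3)
Step 5: +2 fires, +3 burnt (F count now 2)
Step 6: +0 fires, +2 burnt (F count now 0)
Fire out after step 6
Initially T: 18, now '.': 24
Total burnt (originally-T cells now '.'): 17

Answer: 17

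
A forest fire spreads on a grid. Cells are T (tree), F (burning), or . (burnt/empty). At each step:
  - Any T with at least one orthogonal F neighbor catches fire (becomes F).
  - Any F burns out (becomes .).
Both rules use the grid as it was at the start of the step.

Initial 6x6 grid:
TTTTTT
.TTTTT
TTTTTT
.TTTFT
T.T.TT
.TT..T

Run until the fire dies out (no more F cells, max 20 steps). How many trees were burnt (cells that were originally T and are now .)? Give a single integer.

Answer: 27

Derivation:
Step 1: +4 fires, +1 burnt (F count now 4)
Step 2: +5 fires, +4 burnt (F count now 5)
Step 3: +7 fires, +5 burnt (F count now 7)
Step 4: +5 fires, +7 burnt (F count now 5)
Step 5: +4 fires, +5 burnt (F count now 4)
Step 6: +1 fires, +4 burnt (F count now 1)
Step 7: +1 fires, +1 burnt (F count now 1)
Step 8: +0 fires, +1 burnt (F count now 0)
Fire out after step 8
Initially T: 28, now '.': 35
Total burnt (originally-T cells now '.'): 27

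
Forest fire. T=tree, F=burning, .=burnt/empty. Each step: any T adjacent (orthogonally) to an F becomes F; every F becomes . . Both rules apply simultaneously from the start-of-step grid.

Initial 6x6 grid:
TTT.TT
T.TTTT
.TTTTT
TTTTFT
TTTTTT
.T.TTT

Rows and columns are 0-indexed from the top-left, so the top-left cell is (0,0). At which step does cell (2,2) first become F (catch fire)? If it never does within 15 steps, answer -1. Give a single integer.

Step 1: cell (2,2)='T' (+4 fires, +1 burnt)
Step 2: cell (2,2)='T' (+7 fires, +4 burnt)
Step 3: cell (2,2)='F' (+8 fires, +7 burnt)
  -> target ignites at step 3
Step 4: cell (2,2)='.' (+5 fires, +8 burnt)
Step 5: cell (2,2)='.' (+3 fires, +5 burnt)
Step 6: cell (2,2)='.' (+1 fires, +3 burnt)
Step 7: cell (2,2)='.' (+1 fires, +1 burnt)
Step 8: cell (2,2)='.' (+1 fires, +1 burnt)
Step 9: cell (2,2)='.' (+0 fires, +1 burnt)
  fire out at step 9

3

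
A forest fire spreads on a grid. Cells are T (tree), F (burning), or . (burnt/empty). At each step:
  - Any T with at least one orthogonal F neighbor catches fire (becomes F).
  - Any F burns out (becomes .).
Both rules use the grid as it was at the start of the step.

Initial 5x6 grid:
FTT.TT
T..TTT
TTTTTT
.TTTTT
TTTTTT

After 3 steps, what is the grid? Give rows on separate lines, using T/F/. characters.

Step 1: 2 trees catch fire, 1 burn out
  .FT.TT
  F..TTT
  TTTTTT
  .TTTTT
  TTTTTT
Step 2: 2 trees catch fire, 2 burn out
  ..F.TT
  ...TTT
  FTTTTT
  .TTTTT
  TTTTTT
Step 3: 1 trees catch fire, 2 burn out
  ....TT
  ...TTT
  .FTTTT
  .TTTTT
  TTTTTT

....TT
...TTT
.FTTTT
.TTTTT
TTTTTT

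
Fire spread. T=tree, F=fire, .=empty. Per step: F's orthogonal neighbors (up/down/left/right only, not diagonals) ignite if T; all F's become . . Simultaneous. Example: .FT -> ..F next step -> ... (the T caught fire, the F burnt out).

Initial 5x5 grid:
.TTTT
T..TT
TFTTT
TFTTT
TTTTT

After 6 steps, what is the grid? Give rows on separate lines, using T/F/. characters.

Step 1: 5 trees catch fire, 2 burn out
  .TTTT
  T..TT
  F.FTT
  F.FTT
  TFTTT
Step 2: 5 trees catch fire, 5 burn out
  .TTTT
  F..TT
  ...FT
  ...FT
  F.FTT
Step 3: 4 trees catch fire, 5 burn out
  .TTTT
  ...FT
  ....F
  ....F
  ...FT
Step 4: 3 trees catch fire, 4 burn out
  .TTFT
  ....F
  .....
  .....
  ....F
Step 5: 2 trees catch fire, 3 burn out
  .TF.F
  .....
  .....
  .....
  .....
Step 6: 1 trees catch fire, 2 burn out
  .F...
  .....
  .....
  .....
  .....

.F...
.....
.....
.....
.....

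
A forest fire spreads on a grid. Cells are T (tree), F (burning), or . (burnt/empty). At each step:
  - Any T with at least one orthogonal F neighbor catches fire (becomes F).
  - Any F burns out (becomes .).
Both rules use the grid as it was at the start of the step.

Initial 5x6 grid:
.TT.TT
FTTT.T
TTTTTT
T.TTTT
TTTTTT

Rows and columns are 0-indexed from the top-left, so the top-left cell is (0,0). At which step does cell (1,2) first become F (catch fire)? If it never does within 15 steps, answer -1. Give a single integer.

Step 1: cell (1,2)='T' (+2 fires, +1 burnt)
Step 2: cell (1,2)='F' (+4 fires, +2 burnt)
  -> target ignites at step 2
Step 3: cell (1,2)='.' (+4 fires, +4 burnt)
Step 4: cell (1,2)='.' (+3 fires, +4 burnt)
Step 5: cell (1,2)='.' (+3 fires, +3 burnt)
Step 6: cell (1,2)='.' (+3 fires, +3 burnt)
Step 7: cell (1,2)='.' (+3 fires, +3 burnt)
Step 8: cell (1,2)='.' (+2 fires, +3 burnt)
Step 9: cell (1,2)='.' (+1 fires, +2 burnt)
Step 10: cell (1,2)='.' (+0 fires, +1 burnt)
  fire out at step 10

2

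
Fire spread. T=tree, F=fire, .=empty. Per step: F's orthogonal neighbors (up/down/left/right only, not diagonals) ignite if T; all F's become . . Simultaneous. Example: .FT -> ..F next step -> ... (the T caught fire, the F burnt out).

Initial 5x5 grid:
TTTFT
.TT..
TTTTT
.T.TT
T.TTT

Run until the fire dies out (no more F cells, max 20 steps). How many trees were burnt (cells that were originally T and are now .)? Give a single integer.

Answer: 17

Derivation:
Step 1: +2 fires, +1 burnt (F count now 2)
Step 2: +2 fires, +2 burnt (F count now 2)
Step 3: +3 fires, +2 burnt (F count now 3)
Step 4: +2 fires, +3 burnt (F count now 2)
Step 5: +4 fires, +2 burnt (F count now 4)
Step 6: +2 fires, +4 burnt (F count now 2)
Step 7: +2 fires, +2 burnt (F count now 2)
Step 8: +0 fires, +2 burnt (F count now 0)
Fire out after step 8
Initially T: 18, now '.': 24
Total burnt (originally-T cells now '.'): 17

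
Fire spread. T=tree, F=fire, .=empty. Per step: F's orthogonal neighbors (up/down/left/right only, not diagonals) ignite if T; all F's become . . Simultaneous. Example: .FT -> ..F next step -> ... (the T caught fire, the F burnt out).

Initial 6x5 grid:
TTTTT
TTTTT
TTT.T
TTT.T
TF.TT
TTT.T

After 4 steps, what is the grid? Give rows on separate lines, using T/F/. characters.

Step 1: 3 trees catch fire, 1 burn out
  TTTTT
  TTTTT
  TTT.T
  TFT.T
  F..TT
  TFT.T
Step 2: 5 trees catch fire, 3 burn out
  TTTTT
  TTTTT
  TFT.T
  F.F.T
  ...TT
  F.F.T
Step 3: 3 trees catch fire, 5 burn out
  TTTTT
  TFTTT
  F.F.T
  ....T
  ...TT
  ....T
Step 4: 3 trees catch fire, 3 burn out
  TFTTT
  F.FTT
  ....T
  ....T
  ...TT
  ....T

TFTTT
F.FTT
....T
....T
...TT
....T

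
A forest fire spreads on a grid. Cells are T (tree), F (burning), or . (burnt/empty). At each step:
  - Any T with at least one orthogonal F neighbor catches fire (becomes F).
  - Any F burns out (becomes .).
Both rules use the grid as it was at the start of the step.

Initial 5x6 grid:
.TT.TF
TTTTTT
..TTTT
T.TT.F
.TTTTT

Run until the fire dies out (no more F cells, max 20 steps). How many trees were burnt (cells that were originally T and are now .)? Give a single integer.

Step 1: +4 fires, +2 burnt (F count now 4)
Step 2: +3 fires, +4 burnt (F count now 3)
Step 3: +3 fires, +3 burnt (F count now 3)
Step 4: +4 fires, +3 burnt (F count now 4)
Step 5: +4 fires, +4 burnt (F count now 4)
Step 6: +2 fires, +4 burnt (F count now 2)
Step 7: +0 fires, +2 burnt (F count now 0)
Fire out after step 7
Initially T: 21, now '.': 29
Total burnt (originally-T cells now '.'): 20

Answer: 20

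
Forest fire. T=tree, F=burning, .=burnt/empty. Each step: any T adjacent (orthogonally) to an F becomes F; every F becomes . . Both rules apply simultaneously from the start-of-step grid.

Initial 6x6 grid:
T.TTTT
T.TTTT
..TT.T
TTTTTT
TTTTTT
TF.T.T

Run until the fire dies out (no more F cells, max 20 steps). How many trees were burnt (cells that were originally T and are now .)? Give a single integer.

Answer: 26

Derivation:
Step 1: +2 fires, +1 burnt (F count now 2)
Step 2: +3 fires, +2 burnt (F count now 3)
Step 3: +3 fires, +3 burnt (F count now 3)
Step 4: +4 fires, +3 burnt (F count now 4)
Step 5: +4 fires, +4 burnt (F count now 4)
Step 6: +4 fires, +4 burnt (F count now 4)
Step 7: +3 fires, +4 burnt (F count now 3)
Step 8: +2 fires, +3 burnt (F count now 2)
Step 9: +1 fires, +2 burnt (F count now 1)
Step 10: +0 fires, +1 burnt (F count now 0)
Fire out after step 10
Initially T: 28, now '.': 34
Total burnt (originally-T cells now '.'): 26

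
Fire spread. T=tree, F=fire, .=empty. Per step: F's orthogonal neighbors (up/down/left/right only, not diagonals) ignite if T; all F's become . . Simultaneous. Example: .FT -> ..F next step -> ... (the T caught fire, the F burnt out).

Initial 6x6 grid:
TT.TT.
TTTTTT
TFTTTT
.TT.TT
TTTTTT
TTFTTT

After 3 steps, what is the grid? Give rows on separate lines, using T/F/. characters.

Step 1: 7 trees catch fire, 2 burn out
  TT.TT.
  TFTTTT
  F.FTTT
  .FT.TT
  TTFTTT
  TF.FTT
Step 2: 9 trees catch fire, 7 burn out
  TF.TT.
  F.FTTT
  ...FTT
  ..F.TT
  TF.FTT
  F...FT
Step 3: 6 trees catch fire, 9 burn out
  F..TT.
  ...FTT
  ....FT
  ....TT
  F...FT
  .....F

F..TT.
...FTT
....FT
....TT
F...FT
.....F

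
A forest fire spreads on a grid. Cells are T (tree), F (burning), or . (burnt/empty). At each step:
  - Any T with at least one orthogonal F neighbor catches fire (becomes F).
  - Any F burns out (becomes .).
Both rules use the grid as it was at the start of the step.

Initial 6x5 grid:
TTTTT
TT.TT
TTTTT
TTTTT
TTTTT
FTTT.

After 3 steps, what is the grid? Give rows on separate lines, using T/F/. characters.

Step 1: 2 trees catch fire, 1 burn out
  TTTTT
  TT.TT
  TTTTT
  TTTTT
  FTTTT
  .FTT.
Step 2: 3 trees catch fire, 2 burn out
  TTTTT
  TT.TT
  TTTTT
  FTTTT
  .FTTT
  ..FT.
Step 3: 4 trees catch fire, 3 burn out
  TTTTT
  TT.TT
  FTTTT
  .FTTT
  ..FTT
  ...F.

TTTTT
TT.TT
FTTTT
.FTTT
..FTT
...F.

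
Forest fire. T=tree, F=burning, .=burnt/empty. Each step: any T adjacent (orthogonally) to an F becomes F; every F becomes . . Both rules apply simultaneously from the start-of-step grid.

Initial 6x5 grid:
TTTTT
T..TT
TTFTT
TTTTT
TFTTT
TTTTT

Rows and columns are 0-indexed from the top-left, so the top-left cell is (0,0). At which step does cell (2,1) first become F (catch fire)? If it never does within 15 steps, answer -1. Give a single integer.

Step 1: cell (2,1)='F' (+7 fires, +2 burnt)
  -> target ignites at step 1
Step 2: cell (2,1)='.' (+8 fires, +7 burnt)
Step 3: cell (2,1)='.' (+6 fires, +8 burnt)
Step 4: cell (2,1)='.' (+4 fires, +6 burnt)
Step 5: cell (2,1)='.' (+1 fires, +4 burnt)
Step 6: cell (2,1)='.' (+0 fires, +1 burnt)
  fire out at step 6

1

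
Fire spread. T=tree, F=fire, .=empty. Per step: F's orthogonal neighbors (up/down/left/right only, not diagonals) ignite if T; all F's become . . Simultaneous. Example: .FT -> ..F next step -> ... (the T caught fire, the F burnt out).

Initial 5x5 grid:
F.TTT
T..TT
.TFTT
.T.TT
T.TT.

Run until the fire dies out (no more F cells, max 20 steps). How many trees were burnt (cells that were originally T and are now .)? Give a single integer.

Answer: 14

Derivation:
Step 1: +3 fires, +2 burnt (F count now 3)
Step 2: +4 fires, +3 burnt (F count now 4)
Step 3: +4 fires, +4 burnt (F count now 4)
Step 4: +3 fires, +4 burnt (F count now 3)
Step 5: +0 fires, +3 burnt (F count now 0)
Fire out after step 5
Initially T: 15, now '.': 24
Total burnt (originally-T cells now '.'): 14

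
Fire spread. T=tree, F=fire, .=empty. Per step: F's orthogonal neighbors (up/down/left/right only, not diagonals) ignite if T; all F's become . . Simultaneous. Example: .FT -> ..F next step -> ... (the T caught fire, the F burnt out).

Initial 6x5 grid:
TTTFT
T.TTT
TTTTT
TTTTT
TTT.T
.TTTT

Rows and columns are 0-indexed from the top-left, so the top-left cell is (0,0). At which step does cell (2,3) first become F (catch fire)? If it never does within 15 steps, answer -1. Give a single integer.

Step 1: cell (2,3)='T' (+3 fires, +1 burnt)
Step 2: cell (2,3)='F' (+4 fires, +3 burnt)
  -> target ignites at step 2
Step 3: cell (2,3)='.' (+4 fires, +4 burnt)
Step 4: cell (2,3)='.' (+4 fires, +4 burnt)
Step 5: cell (2,3)='.' (+4 fires, +4 burnt)
Step 6: cell (2,3)='.' (+4 fires, +4 burnt)
Step 7: cell (2,3)='.' (+3 fires, +4 burnt)
Step 8: cell (2,3)='.' (+0 fires, +3 burnt)
  fire out at step 8

2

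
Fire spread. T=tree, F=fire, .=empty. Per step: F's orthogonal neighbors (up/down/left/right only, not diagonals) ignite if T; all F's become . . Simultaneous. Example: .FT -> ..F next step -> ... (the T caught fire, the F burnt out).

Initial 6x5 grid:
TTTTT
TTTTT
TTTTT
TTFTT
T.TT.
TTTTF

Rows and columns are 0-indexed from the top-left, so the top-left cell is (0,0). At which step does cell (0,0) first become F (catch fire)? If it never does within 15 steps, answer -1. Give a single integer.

Step 1: cell (0,0)='T' (+5 fires, +2 burnt)
Step 2: cell (0,0)='T' (+7 fires, +5 burnt)
Step 3: cell (0,0)='T' (+7 fires, +7 burnt)
Step 4: cell (0,0)='T' (+5 fires, +7 burnt)
Step 5: cell (0,0)='F' (+2 fires, +5 burnt)
  -> target ignites at step 5
Step 6: cell (0,0)='.' (+0 fires, +2 burnt)
  fire out at step 6

5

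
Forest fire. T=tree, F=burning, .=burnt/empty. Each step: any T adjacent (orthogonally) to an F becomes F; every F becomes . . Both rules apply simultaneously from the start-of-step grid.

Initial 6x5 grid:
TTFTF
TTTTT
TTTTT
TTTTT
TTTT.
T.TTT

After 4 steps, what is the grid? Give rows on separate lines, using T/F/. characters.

Step 1: 4 trees catch fire, 2 burn out
  TF.F.
  TTFTF
  TTTTT
  TTTTT
  TTTT.
  T.TTT
Step 2: 5 trees catch fire, 4 burn out
  F....
  TF.F.
  TTFTF
  TTTTT
  TTTT.
  T.TTT
Step 3: 5 trees catch fire, 5 burn out
  .....
  F....
  TF.F.
  TTFTF
  TTTT.
  T.TTT
Step 4: 4 trees catch fire, 5 burn out
  .....
  .....
  F....
  TF.F.
  TTFT.
  T.TTT

.....
.....
F....
TF.F.
TTFT.
T.TTT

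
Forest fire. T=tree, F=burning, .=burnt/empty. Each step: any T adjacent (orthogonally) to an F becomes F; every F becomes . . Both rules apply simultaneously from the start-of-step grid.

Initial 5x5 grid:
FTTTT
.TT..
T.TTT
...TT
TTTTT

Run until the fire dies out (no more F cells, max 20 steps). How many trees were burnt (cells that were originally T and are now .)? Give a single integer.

Answer: 16

Derivation:
Step 1: +1 fires, +1 burnt (F count now 1)
Step 2: +2 fires, +1 burnt (F count now 2)
Step 3: +2 fires, +2 burnt (F count now 2)
Step 4: +2 fires, +2 burnt (F count now 2)
Step 5: +1 fires, +2 burnt (F count now 1)
Step 6: +2 fires, +1 burnt (F count now 2)
Step 7: +2 fires, +2 burnt (F count now 2)
Step 8: +2 fires, +2 burnt (F count now 2)
Step 9: +1 fires, +2 burnt (F count now 1)
Step 10: +1 fires, +1 burnt (F count now 1)
Step 11: +0 fires, +1 burnt (F count now 0)
Fire out after step 11
Initially T: 17, now '.': 24
Total burnt (originally-T cells now '.'): 16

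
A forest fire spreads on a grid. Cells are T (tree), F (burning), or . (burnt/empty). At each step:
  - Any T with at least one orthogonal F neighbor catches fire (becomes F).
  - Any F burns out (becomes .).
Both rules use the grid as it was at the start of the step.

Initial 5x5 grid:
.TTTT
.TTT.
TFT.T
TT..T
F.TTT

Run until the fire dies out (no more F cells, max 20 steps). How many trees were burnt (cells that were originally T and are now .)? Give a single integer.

Step 1: +5 fires, +2 burnt (F count now 5)
Step 2: +2 fires, +5 burnt (F count now 2)
Step 3: +2 fires, +2 burnt (F count now 2)
Step 4: +1 fires, +2 burnt (F count now 1)
Step 5: +1 fires, +1 burnt (F count now 1)
Step 6: +0 fires, +1 burnt (F count now 0)
Fire out after step 6
Initially T: 16, now '.': 20
Total burnt (originally-T cells now '.'): 11

Answer: 11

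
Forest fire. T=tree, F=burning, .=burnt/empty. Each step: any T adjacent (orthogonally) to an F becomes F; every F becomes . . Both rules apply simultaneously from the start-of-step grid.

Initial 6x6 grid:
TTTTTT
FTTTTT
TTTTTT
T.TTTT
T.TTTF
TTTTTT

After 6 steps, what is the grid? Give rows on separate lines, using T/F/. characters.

Step 1: 6 trees catch fire, 2 burn out
  FTTTTT
  .FTTTT
  FTTTTT
  T.TTTF
  T.TTF.
  TTTTTF
Step 2: 8 trees catch fire, 6 burn out
  .FTTTT
  ..FTTT
  .FTTTF
  F.TTF.
  T.TF..
  TTTTF.
Step 3: 9 trees catch fire, 8 burn out
  ..FTTT
  ...FTF
  ..FTF.
  ..TF..
  F.F...
  TTTF..
Step 4: 7 trees catch fire, 9 burn out
  ...FTF
  ....F.
  ...F..
  ..F...
  ......
  FTF...
Step 5: 2 trees catch fire, 7 burn out
  ....F.
  ......
  ......
  ......
  ......
  .F....
Step 6: 0 trees catch fire, 2 burn out
  ......
  ......
  ......
  ......
  ......
  ......

......
......
......
......
......
......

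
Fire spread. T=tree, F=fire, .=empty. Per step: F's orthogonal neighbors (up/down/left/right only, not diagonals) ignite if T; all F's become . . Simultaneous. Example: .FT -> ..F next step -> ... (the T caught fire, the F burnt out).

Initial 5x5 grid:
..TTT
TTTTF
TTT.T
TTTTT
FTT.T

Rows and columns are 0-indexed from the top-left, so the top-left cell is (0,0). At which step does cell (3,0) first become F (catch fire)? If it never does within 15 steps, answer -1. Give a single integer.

Step 1: cell (3,0)='F' (+5 fires, +2 burnt)
  -> target ignites at step 1
Step 2: cell (3,0)='.' (+6 fires, +5 burnt)
Step 3: cell (3,0)='.' (+8 fires, +6 burnt)
Step 4: cell (3,0)='.' (+0 fires, +8 burnt)
  fire out at step 4

1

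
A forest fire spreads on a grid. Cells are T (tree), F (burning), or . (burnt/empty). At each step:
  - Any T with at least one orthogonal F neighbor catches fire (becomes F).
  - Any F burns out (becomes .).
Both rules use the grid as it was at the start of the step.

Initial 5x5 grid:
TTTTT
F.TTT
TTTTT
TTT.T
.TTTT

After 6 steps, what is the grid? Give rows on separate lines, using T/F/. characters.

Step 1: 2 trees catch fire, 1 burn out
  FTTTT
  ..TTT
  FTTTT
  TTT.T
  .TTTT
Step 2: 3 trees catch fire, 2 burn out
  .FTTT
  ..TTT
  .FTTT
  FTT.T
  .TTTT
Step 3: 3 trees catch fire, 3 burn out
  ..FTT
  ..TTT
  ..FTT
  .FT.T
  .TTTT
Step 4: 5 trees catch fire, 3 burn out
  ...FT
  ..FTT
  ...FT
  ..F.T
  .FTTT
Step 5: 4 trees catch fire, 5 burn out
  ....F
  ...FT
  ....F
  ....T
  ..FTT
Step 6: 3 trees catch fire, 4 burn out
  .....
  ....F
  .....
  ....F
  ...FT

.....
....F
.....
....F
...FT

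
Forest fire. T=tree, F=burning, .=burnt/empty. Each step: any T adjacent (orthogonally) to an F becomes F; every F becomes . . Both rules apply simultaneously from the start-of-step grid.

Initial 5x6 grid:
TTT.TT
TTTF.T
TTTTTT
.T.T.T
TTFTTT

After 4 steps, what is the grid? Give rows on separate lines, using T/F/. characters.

Step 1: 4 trees catch fire, 2 burn out
  TTT.TT
  TTF..T
  TTTFTT
  .T.T.T
  TF.FTT
Step 2: 8 trees catch fire, 4 burn out
  TTF.TT
  TF...T
  TTF.FT
  .F.F.T
  F...FT
Step 3: 5 trees catch fire, 8 burn out
  TF..TT
  F....T
  TF...F
  .....T
  .....F
Step 4: 4 trees catch fire, 5 burn out
  F...TT
  .....F
  F.....
  .....F
  ......

F...TT
.....F
F.....
.....F
......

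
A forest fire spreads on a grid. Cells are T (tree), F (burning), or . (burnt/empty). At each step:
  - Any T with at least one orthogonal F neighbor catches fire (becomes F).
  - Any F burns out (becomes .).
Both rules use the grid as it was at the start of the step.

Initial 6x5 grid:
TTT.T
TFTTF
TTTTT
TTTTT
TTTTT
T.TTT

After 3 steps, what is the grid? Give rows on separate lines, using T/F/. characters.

Step 1: 7 trees catch fire, 2 burn out
  TFT.F
  F.FF.
  TFTTF
  TTTTT
  TTTTT
  T.TTT
Step 2: 7 trees catch fire, 7 burn out
  F.F..
  .....
  F.FF.
  TFTTF
  TTTTT
  T.TTT
Step 3: 5 trees catch fire, 7 burn out
  .....
  .....
  .....
  F.FF.
  TFTTF
  T.TTT

.....
.....
.....
F.FF.
TFTTF
T.TTT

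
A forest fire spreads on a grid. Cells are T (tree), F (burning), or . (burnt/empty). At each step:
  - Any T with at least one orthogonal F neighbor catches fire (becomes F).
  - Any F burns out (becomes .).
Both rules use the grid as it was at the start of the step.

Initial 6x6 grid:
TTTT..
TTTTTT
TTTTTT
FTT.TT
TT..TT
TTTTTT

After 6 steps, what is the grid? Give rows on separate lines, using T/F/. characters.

Step 1: 3 trees catch fire, 1 burn out
  TTTT..
  TTTTTT
  FTTTTT
  .FT.TT
  FT..TT
  TTTTTT
Step 2: 5 trees catch fire, 3 burn out
  TTTT..
  FTTTTT
  .FTTTT
  ..F.TT
  .F..TT
  FTTTTT
Step 3: 4 trees catch fire, 5 burn out
  FTTT..
  .FTTTT
  ..FTTT
  ....TT
  ....TT
  .FTTTT
Step 4: 4 trees catch fire, 4 burn out
  .FTT..
  ..FTTT
  ...FTT
  ....TT
  ....TT
  ..FTTT
Step 5: 4 trees catch fire, 4 burn out
  ..FT..
  ...FTT
  ....FT
  ....TT
  ....TT
  ...FTT
Step 6: 5 trees catch fire, 4 burn out
  ...F..
  ....FT
  .....F
  ....FT
  ....TT
  ....FT

...F..
....FT
.....F
....FT
....TT
....FT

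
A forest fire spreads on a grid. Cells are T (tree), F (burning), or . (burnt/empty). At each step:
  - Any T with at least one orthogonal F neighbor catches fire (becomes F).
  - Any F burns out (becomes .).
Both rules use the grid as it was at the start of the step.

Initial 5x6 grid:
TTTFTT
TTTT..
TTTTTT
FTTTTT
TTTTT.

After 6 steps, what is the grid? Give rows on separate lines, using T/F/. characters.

Step 1: 6 trees catch fire, 2 burn out
  TTF.FT
  TTTF..
  FTTTTT
  .FTTTT
  FTTTT.
Step 2: 8 trees catch fire, 6 burn out
  TF...F
  FTF...
  .FTFTT
  ..FTTT
  .FTTT.
Step 3: 6 trees catch fire, 8 burn out
  F.....
  .F....
  ..F.FT
  ...FTT
  ..FTT.
Step 4: 3 trees catch fire, 6 burn out
  ......
  ......
  .....F
  ....FT
  ...FT.
Step 5: 2 trees catch fire, 3 burn out
  ......
  ......
  ......
  .....F
  ....F.
Step 6: 0 trees catch fire, 2 burn out
  ......
  ......
  ......
  ......
  ......

......
......
......
......
......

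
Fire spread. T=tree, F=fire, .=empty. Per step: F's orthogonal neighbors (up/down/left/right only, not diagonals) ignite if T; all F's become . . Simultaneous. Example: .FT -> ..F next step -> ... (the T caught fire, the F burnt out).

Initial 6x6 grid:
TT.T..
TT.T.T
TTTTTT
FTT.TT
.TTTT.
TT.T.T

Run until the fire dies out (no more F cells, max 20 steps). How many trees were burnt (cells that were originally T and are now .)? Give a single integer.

Answer: 24

Derivation:
Step 1: +2 fires, +1 burnt (F count now 2)
Step 2: +4 fires, +2 burnt (F count now 4)
Step 3: +5 fires, +4 burnt (F count now 5)
Step 4: +4 fires, +5 burnt (F count now 4)
Step 5: +4 fires, +4 burnt (F count now 4)
Step 6: +3 fires, +4 burnt (F count now 3)
Step 7: +2 fires, +3 burnt (F count now 2)
Step 8: +0 fires, +2 burnt (F count now 0)
Fire out after step 8
Initially T: 25, now '.': 35
Total burnt (originally-T cells now '.'): 24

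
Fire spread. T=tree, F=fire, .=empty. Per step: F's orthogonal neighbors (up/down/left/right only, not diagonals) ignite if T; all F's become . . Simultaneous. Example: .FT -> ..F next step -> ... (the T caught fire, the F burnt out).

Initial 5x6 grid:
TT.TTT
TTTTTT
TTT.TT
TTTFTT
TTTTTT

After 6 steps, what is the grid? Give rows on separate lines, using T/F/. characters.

Step 1: 3 trees catch fire, 1 burn out
  TT.TTT
  TTTTTT
  TTT.TT
  TTF.FT
  TTTFTT
Step 2: 6 trees catch fire, 3 burn out
  TT.TTT
  TTTTTT
  TTF.FT
  TF...F
  TTF.FT
Step 3: 7 trees catch fire, 6 burn out
  TT.TTT
  TTFTFT
  TF...F
  F.....
  TF...F
Step 4: 6 trees catch fire, 7 burn out
  TT.TFT
  TF.F.F
  F.....
  ......
  F.....
Step 5: 4 trees catch fire, 6 burn out
  TF.F.F
  F.....
  ......
  ......
  ......
Step 6: 1 trees catch fire, 4 burn out
  F.....
  ......
  ......
  ......
  ......

F.....
......
......
......
......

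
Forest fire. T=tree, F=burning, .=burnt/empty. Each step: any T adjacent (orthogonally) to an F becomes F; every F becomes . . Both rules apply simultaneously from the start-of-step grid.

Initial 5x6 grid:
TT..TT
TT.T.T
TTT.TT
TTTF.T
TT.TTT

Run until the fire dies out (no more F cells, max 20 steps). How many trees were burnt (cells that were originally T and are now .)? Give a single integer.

Answer: 21

Derivation:
Step 1: +2 fires, +1 burnt (F count now 2)
Step 2: +3 fires, +2 burnt (F count now 3)
Step 3: +4 fires, +3 burnt (F count now 4)
Step 4: +4 fires, +4 burnt (F count now 4)
Step 5: +3 fires, +4 burnt (F count now 3)
Step 6: +3 fires, +3 burnt (F count now 3)
Step 7: +1 fires, +3 burnt (F count now 1)
Step 8: +1 fires, +1 burnt (F count now 1)
Step 9: +0 fires, +1 burnt (F count now 0)
Fire out after step 9
Initially T: 22, now '.': 29
Total burnt (originally-T cells now '.'): 21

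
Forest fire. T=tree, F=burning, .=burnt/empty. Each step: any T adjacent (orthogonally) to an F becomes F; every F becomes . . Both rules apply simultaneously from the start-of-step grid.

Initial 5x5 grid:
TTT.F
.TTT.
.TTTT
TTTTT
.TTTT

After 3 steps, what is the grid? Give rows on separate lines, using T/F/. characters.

Step 1: 0 trees catch fire, 1 burn out
  TTT..
  .TTT.
  .TTTT
  TTTTT
  .TTTT
Step 2: 0 trees catch fire, 0 burn out
  TTT..
  .TTT.
  .TTTT
  TTTTT
  .TTTT
Step 3: 0 trees catch fire, 0 burn out
  TTT..
  .TTT.
  .TTTT
  TTTTT
  .TTTT

TTT..
.TTT.
.TTTT
TTTTT
.TTTT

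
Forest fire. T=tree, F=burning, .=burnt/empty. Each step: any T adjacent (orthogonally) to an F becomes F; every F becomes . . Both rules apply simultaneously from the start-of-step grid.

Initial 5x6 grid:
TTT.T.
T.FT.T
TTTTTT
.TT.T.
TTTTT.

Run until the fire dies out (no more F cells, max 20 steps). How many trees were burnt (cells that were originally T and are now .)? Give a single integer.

Answer: 20

Derivation:
Step 1: +3 fires, +1 burnt (F count now 3)
Step 2: +4 fires, +3 burnt (F count now 4)
Step 3: +5 fires, +4 burnt (F count now 5)
Step 4: +5 fires, +5 burnt (F count now 5)
Step 5: +3 fires, +5 burnt (F count now 3)
Step 6: +0 fires, +3 burnt (F count now 0)
Fire out after step 6
Initially T: 21, now '.': 29
Total burnt (originally-T cells now '.'): 20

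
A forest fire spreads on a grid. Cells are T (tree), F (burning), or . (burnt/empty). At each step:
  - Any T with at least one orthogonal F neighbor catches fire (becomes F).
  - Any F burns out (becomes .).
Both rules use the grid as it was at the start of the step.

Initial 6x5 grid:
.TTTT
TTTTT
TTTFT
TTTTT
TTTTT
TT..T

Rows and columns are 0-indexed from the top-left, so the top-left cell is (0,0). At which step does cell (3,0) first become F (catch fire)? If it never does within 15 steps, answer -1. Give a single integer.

Step 1: cell (3,0)='T' (+4 fires, +1 burnt)
Step 2: cell (3,0)='T' (+7 fires, +4 burnt)
Step 3: cell (3,0)='T' (+7 fires, +7 burnt)
Step 4: cell (3,0)='F' (+5 fires, +7 burnt)
  -> target ignites at step 4
Step 5: cell (3,0)='.' (+2 fires, +5 burnt)
Step 6: cell (3,0)='.' (+1 fires, +2 burnt)
Step 7: cell (3,0)='.' (+0 fires, +1 burnt)
  fire out at step 7

4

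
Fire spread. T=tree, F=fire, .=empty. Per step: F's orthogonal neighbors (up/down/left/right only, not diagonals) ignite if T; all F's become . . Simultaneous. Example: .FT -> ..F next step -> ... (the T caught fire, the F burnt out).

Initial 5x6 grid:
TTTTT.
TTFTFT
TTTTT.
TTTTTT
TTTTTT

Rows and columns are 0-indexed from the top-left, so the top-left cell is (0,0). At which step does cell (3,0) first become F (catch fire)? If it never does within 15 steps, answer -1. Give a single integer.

Step 1: cell (3,0)='T' (+7 fires, +2 burnt)
Step 2: cell (3,0)='T' (+7 fires, +7 burnt)
Step 3: cell (3,0)='T' (+7 fires, +7 burnt)
Step 4: cell (3,0)='F' (+4 fires, +7 burnt)
  -> target ignites at step 4
Step 5: cell (3,0)='.' (+1 fires, +4 burnt)
Step 6: cell (3,0)='.' (+0 fires, +1 burnt)
  fire out at step 6

4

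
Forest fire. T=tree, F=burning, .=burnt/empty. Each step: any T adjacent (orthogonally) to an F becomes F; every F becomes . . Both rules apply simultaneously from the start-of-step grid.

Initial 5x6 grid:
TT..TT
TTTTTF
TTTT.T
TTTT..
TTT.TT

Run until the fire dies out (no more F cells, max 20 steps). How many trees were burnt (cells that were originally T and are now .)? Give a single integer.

Answer: 21

Derivation:
Step 1: +3 fires, +1 burnt (F count now 3)
Step 2: +2 fires, +3 burnt (F count now 2)
Step 3: +2 fires, +2 burnt (F count now 2)
Step 4: +3 fires, +2 burnt (F count now 3)
Step 5: +4 fires, +3 burnt (F count now 4)
Step 6: +4 fires, +4 burnt (F count now 4)
Step 7: +2 fires, +4 burnt (F count now 2)
Step 8: +1 fires, +2 burnt (F count now 1)
Step 9: +0 fires, +1 burnt (F count now 0)
Fire out after step 9
Initially T: 23, now '.': 28
Total burnt (originally-T cells now '.'): 21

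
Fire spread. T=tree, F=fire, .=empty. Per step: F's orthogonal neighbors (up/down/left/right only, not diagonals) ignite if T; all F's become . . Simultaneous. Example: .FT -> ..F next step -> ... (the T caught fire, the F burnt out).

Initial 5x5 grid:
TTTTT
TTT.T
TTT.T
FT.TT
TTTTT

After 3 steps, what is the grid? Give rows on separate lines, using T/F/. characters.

Step 1: 3 trees catch fire, 1 burn out
  TTTTT
  TTT.T
  FTT.T
  .F.TT
  FTTTT
Step 2: 3 trees catch fire, 3 burn out
  TTTTT
  FTT.T
  .FT.T
  ...TT
  .FTTT
Step 3: 4 trees catch fire, 3 burn out
  FTTTT
  .FT.T
  ..F.T
  ...TT
  ..FTT

FTTTT
.FT.T
..F.T
...TT
..FTT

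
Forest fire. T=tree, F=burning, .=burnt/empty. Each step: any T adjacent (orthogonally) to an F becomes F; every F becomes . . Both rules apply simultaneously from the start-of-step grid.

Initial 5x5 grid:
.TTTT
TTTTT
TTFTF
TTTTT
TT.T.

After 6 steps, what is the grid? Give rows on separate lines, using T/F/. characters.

Step 1: 6 trees catch fire, 2 burn out
  .TTTT
  TTFTF
  TF.F.
  TTFTF
  TT.T.
Step 2: 7 trees catch fire, 6 burn out
  .TFTF
  TF.F.
  F....
  TF.F.
  TT.T.
Step 3: 6 trees catch fire, 7 burn out
  .F.F.
  F....
  .....
  F....
  TF.F.
Step 4: 1 trees catch fire, 6 burn out
  .....
  .....
  .....
  .....
  F....
Step 5: 0 trees catch fire, 1 burn out
  .....
  .....
  .....
  .....
  .....
Step 6: 0 trees catch fire, 0 burn out
  .....
  .....
  .....
  .....
  .....

.....
.....
.....
.....
.....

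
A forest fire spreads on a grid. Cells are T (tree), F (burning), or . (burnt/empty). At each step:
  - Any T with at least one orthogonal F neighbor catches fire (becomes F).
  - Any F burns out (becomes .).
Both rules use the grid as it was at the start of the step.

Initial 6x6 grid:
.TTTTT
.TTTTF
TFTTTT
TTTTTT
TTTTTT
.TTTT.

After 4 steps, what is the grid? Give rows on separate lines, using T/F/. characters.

Step 1: 7 trees catch fire, 2 burn out
  .TTTTF
  .FTTF.
  F.FTTF
  TFTTTT
  TTTTTT
  .TTTT.
Step 2: 10 trees catch fire, 7 burn out
  .FTTF.
  ..FF..
  ...FF.
  F.FTTF
  TFTTTT
  .TTTT.
Step 3: 8 trees catch fire, 10 burn out
  ..FF..
  ......
  ......
  ...FF.
  F.FTTF
  .FTTT.
Step 4: 3 trees catch fire, 8 burn out
  ......
  ......
  ......
  ......
  ...FF.
  ..FTT.

......
......
......
......
...FF.
..FTT.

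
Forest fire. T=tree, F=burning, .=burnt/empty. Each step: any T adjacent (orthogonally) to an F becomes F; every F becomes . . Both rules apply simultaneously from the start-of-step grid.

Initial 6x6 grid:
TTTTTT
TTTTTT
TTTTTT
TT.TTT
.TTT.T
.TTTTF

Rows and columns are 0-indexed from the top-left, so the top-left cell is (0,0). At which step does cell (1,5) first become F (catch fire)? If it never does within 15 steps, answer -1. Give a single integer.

Step 1: cell (1,5)='T' (+2 fires, +1 burnt)
Step 2: cell (1,5)='T' (+2 fires, +2 burnt)
Step 3: cell (1,5)='T' (+4 fires, +2 burnt)
Step 4: cell (1,5)='F' (+5 fires, +4 burnt)
  -> target ignites at step 4
Step 5: cell (1,5)='.' (+4 fires, +5 burnt)
Step 6: cell (1,5)='.' (+4 fires, +4 burnt)
Step 7: cell (1,5)='.' (+4 fires, +4 burnt)
Step 8: cell (1,5)='.' (+3 fires, +4 burnt)
Step 9: cell (1,5)='.' (+2 fires, +3 burnt)
Step 10: cell (1,5)='.' (+1 fires, +2 burnt)
Step 11: cell (1,5)='.' (+0 fires, +1 burnt)
  fire out at step 11

4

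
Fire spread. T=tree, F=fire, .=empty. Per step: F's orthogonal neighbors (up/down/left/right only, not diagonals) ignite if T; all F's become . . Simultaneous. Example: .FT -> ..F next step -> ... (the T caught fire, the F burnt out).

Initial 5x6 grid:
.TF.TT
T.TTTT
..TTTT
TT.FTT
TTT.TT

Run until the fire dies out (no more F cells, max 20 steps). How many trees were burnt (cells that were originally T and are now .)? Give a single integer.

Answer: 15

Derivation:
Step 1: +4 fires, +2 burnt (F count now 4)
Step 2: +5 fires, +4 burnt (F count now 5)
Step 3: +3 fires, +5 burnt (F count now 3)
Step 4: +2 fires, +3 burnt (F count now 2)
Step 5: +1 fires, +2 burnt (F count now 1)
Step 6: +0 fires, +1 burnt (F count now 0)
Fire out after step 6
Initially T: 21, now '.': 24
Total burnt (originally-T cells now '.'): 15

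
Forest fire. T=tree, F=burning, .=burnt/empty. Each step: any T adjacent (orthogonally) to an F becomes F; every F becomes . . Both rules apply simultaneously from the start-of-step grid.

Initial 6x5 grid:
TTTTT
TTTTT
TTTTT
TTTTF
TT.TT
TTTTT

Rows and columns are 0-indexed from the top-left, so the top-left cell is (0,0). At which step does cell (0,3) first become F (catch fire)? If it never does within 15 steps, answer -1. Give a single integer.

Step 1: cell (0,3)='T' (+3 fires, +1 burnt)
Step 2: cell (0,3)='T' (+5 fires, +3 burnt)
Step 3: cell (0,3)='T' (+5 fires, +5 burnt)
Step 4: cell (0,3)='F' (+6 fires, +5 burnt)
  -> target ignites at step 4
Step 5: cell (0,3)='.' (+5 fires, +6 burnt)
Step 6: cell (0,3)='.' (+3 fires, +5 burnt)
Step 7: cell (0,3)='.' (+1 fires, +3 burnt)
Step 8: cell (0,3)='.' (+0 fires, +1 burnt)
  fire out at step 8

4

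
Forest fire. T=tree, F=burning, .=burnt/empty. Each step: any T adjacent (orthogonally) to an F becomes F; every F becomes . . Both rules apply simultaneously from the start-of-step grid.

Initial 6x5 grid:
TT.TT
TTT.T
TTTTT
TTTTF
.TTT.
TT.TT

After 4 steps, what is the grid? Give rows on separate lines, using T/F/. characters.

Step 1: 2 trees catch fire, 1 burn out
  TT.TT
  TTT.T
  TTTTF
  TTTF.
  .TTT.
  TT.TT
Step 2: 4 trees catch fire, 2 burn out
  TT.TT
  TTT.F
  TTTF.
  TTF..
  .TTF.
  TT.TT
Step 3: 5 trees catch fire, 4 burn out
  TT.TF
  TTT..
  TTF..
  TF...
  .TF..
  TT.FT
Step 4: 6 trees catch fire, 5 burn out
  TT.F.
  TTF..
  TF...
  F....
  .F...
  TT..F

TT.F.
TTF..
TF...
F....
.F...
TT..F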